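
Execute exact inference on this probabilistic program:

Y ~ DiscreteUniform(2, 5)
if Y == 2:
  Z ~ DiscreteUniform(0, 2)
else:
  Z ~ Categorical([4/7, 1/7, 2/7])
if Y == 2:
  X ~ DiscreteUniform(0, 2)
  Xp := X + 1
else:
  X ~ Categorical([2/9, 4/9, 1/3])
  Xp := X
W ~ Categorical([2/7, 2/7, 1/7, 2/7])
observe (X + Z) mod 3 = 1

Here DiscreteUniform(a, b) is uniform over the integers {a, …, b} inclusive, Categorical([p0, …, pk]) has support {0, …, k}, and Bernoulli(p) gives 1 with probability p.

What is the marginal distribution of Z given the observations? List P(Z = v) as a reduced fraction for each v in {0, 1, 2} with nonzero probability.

P(Z=0) = 55/93, P(Z=1) = 13/93, P(Z=2) = 25/93

Enumerate traces; 48 have nonzero weight after conditioning:
  (Y=2, Z=0, X=1, W=0) weight 1/126
  (Y=2, Z=0, X=1, W=1) weight 1/126
  (Y=2, Z=0, X=1, W=2) weight 1/252
  (Y=2, Z=0, X=1, W=3) weight 1/126
  (Y=2, Z=1, X=0, W=0) weight 1/126
  (Y=2, Z=1, X=0, W=1) weight 1/126
  (Y=2, Z=1, X=0, W=2) weight 1/252
  (Y=2, Z=1, X=0, W=3) weight 1/126
  (Y=2, Z=2, X=2, W=0) weight 1/126
  … 39 more
Group by Z:
  weight(Z=0) = 55/252
  weight(Z=1) = 13/252
  weight(Z=2) = 25/252
Total weight = 55/252 + 13/252 + 25/252 = 31/84
P(Z=0 | obs) = 55/252 / 31/84 = 55/93
P(Z=1 | obs) = 13/252 / 31/84 = 13/93
P(Z=2 | obs) = 25/252 / 31/84 = 25/93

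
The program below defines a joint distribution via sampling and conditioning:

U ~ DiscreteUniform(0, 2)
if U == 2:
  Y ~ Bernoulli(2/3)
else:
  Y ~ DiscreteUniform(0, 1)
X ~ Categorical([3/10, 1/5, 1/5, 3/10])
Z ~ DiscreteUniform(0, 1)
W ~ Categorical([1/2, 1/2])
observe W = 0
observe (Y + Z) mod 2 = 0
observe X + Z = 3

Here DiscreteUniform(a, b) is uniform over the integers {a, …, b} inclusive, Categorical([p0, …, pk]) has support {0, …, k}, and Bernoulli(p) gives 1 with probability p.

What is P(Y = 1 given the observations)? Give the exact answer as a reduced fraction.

Enumerate traces; 6 have nonzero weight after conditioning:
  (U=0, Y=0, X=3, Z=0, W=0) weight 1/80
  (U=0, Y=1, X=2, Z=1, W=0) weight 1/120
  (U=1, Y=0, X=3, Z=0, W=0) weight 1/80
  (U=1, Y=1, X=2, Z=1, W=0) weight 1/120
  (U=2, Y=0, X=3, Z=0, W=0) weight 1/120
  (U=2, Y=1, X=2, Z=1, W=0) weight 1/90
Group by Y:
  weight(Y=0) = 1/30
  weight(Y=1) = 1/36
Total weight = 1/30 + 1/36 = 11/180
P(Y=0 | obs) = 1/30 / 11/180 = 6/11
P(Y=1 | obs) = 1/36 / 11/180 = 5/11

P(Y = 1 | obs) = 5/11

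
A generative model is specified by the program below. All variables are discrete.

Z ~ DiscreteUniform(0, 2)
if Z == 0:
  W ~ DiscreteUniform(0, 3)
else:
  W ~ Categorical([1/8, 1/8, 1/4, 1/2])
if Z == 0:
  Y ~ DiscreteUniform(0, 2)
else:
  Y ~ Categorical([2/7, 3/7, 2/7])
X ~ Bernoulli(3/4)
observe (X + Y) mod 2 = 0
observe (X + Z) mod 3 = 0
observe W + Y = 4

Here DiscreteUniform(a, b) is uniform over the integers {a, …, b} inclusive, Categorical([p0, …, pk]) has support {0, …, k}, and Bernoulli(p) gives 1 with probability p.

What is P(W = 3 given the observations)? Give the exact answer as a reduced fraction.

P(W = 3 | obs) = 54/61

Enumerate traces; 2 have nonzero weight after conditioning:
  (Z=0, W=2, Y=2, X=0) weight 1/144
  (Z=2, W=3, Y=1, X=1) weight 3/56
Group by W:
  weight(W=2) = 1/144
  weight(W=3) = 3/56
Total weight = 1/144 + 3/56 = 61/1008
P(W=2 | obs) = 1/144 / 61/1008 = 7/61
P(W=3 | obs) = 3/56 / 61/1008 = 54/61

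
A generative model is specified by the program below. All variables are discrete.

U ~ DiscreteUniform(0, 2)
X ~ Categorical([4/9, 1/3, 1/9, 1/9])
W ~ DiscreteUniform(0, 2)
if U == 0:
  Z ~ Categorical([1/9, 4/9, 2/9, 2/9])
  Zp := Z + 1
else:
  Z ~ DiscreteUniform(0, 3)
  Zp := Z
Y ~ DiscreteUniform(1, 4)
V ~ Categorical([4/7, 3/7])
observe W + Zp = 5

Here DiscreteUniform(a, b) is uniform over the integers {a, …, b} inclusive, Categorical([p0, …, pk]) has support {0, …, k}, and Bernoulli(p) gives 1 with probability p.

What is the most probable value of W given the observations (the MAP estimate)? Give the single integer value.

Enumerate traces; 128 have nonzero weight after conditioning:
  (U=0, X=0, W=1, Z=3, Y=1, V=0) weight 8/5103
  (U=0, X=0, W=1, Z=3, Y=1, V=1) weight 2/1701
  (U=0, X=0, W=1, Z=3, Y=2, V=0) weight 8/5103
  (U=0, X=0, W=1, Z=3, Y=2, V=1) weight 2/1701
  (U=0, X=0, W=1, Z=3, Y=3, V=0) weight 8/5103
  (U=0, X=0, W=1, Z=3, Y=3, V=1) weight 2/1701
  (U=0, X=0, W=1, Z=3, Y=4, V=0) weight 8/5103
  (U=0, X=0, W=1, Z=3, Y=4, V=1) weight 2/1701
  (U=0, X=0, W=2, Z=2, Y=1, V=0) weight 8/5103
  … 119 more
Group by W:
  weight(W=1) = 2/81
  weight(W=2) = 13/162
Total weight = 2/81 + 13/162 = 17/162
P(W=1 | obs) = 2/81 / 17/162 = 4/17
P(W=2 | obs) = 13/162 / 17/162 = 13/17
argmax = 2

argmax_v P(W = v | obs) = 2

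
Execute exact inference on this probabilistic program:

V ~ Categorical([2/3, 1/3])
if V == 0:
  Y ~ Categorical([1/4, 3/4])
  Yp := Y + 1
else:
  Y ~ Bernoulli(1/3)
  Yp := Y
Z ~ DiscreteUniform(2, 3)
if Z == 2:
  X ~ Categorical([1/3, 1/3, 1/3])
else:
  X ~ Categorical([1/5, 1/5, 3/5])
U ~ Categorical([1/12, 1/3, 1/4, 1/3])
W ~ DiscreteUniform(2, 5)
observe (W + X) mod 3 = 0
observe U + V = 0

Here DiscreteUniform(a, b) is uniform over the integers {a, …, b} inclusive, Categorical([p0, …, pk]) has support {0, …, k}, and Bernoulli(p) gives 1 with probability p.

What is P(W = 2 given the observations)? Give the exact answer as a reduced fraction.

Enumerate traces; 16 have nonzero weight after conditioning:
  (V=0, Y=0, Z=2, X=0, U=0, W=3) weight 1/1728
  (V=0, Y=0, Z=2, X=1, U=0, W=2) weight 1/1728
  (V=0, Y=0, Z=2, X=1, U=0, W=5) weight 1/1728
  (V=0, Y=0, Z=2, X=2, U=0, W=4) weight 1/1728
  (V=0, Y=0, Z=3, X=0, U=0, W=3) weight 1/2880
  (V=0, Y=0, Z=3, X=1, U=0, W=2) weight 1/2880
  (V=0, Y=0, Z=3, X=1, U=0, W=5) weight 1/2880
  (V=0, Y=0, Z=3, X=2, U=0, W=4) weight 1/960
  … 8 more
Group by W:
  weight(W=2) = 1/270
  weight(W=3) = 1/270
  weight(W=4) = 7/1080
  weight(W=5) = 1/270
Total weight = 1/270 + 1/270 + 7/1080 + 1/270 = 19/1080
P(W=2 | obs) = 1/270 / 19/1080 = 4/19
P(W=3 | obs) = 1/270 / 19/1080 = 4/19
P(W=4 | obs) = 7/1080 / 19/1080 = 7/19
P(W=5 | obs) = 1/270 / 19/1080 = 4/19

P(W = 2 | obs) = 4/19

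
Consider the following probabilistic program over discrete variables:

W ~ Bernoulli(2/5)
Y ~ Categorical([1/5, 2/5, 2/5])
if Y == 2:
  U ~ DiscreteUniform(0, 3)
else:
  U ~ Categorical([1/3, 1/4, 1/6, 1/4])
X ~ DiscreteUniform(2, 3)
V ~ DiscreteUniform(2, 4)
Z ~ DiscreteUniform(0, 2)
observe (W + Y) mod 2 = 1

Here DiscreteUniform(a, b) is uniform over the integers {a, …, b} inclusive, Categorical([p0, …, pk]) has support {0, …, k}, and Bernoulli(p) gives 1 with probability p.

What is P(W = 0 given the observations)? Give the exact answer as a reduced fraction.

Enumerate traces; 216 have nonzero weight after conditioning:
  (W=0, Y=1, U=0, X=2, V=2, Z=0) weight 1/225
  (W=0, Y=1, U=0, X=2, V=2, Z=1) weight 1/225
  (W=0, Y=1, U=0, X=2, V=2, Z=2) weight 1/225
  (W=0, Y=1, U=0, X=2, V=3, Z=0) weight 1/225
  (W=0, Y=1, U=0, X=2, V=3, Z=1) weight 1/225
  (W=0, Y=1, U=0, X=2, V=3, Z=2) weight 1/225
  (W=0, Y=1, U=0, X=2, V=4, Z=0) weight 1/225
  (W=0, Y=1, U=0, X=2, V=4, Z=1) weight 1/225
  (W=1, Y=0, U=0, X=2, V=2, Z=0) weight 1/675
  … 207 more
Group by W:
  weight(W=0) = 6/25
  weight(W=1) = 6/25
Total weight = 6/25 + 6/25 = 12/25
P(W=0 | obs) = 6/25 / 12/25 = 1/2
P(W=1 | obs) = 6/25 / 12/25 = 1/2

P(W = 0 | obs) = 1/2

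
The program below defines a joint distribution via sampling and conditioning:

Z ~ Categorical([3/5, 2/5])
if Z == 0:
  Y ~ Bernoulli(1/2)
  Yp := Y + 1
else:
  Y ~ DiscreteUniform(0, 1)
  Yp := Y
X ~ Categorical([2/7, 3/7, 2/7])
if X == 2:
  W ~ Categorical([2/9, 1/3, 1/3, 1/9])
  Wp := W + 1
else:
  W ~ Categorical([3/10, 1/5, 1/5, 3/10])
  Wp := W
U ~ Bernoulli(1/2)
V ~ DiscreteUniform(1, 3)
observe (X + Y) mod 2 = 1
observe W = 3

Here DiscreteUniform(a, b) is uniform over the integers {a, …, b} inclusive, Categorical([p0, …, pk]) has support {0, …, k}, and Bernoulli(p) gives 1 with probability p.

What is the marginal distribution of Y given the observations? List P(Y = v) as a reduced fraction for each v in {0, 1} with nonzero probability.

Enumerate traces; 36 have nonzero weight after conditioning:
  (Z=0, Y=0, X=1, W=3, U=0, V=1) weight 9/1400
  (Z=0, Y=0, X=1, W=3, U=0, V=2) weight 9/1400
  (Z=0, Y=0, X=1, W=3, U=0, V=3) weight 9/1400
  (Z=0, Y=0, X=1, W=3, U=1, V=1) weight 9/1400
  (Z=0, Y=0, X=1, W=3, U=1, V=2) weight 9/1400
  (Z=0, Y=0, X=1, W=3, U=1, V=3) weight 9/1400
  (Z=0, Y=1, X=0, W=3, U=0, V=1) weight 3/700
  (Z=0, Y=1, X=0, W=3, U=0, V=2) weight 3/700
  … 28 more
Group by Y:
  weight(Y=0) = 9/140
  weight(Y=1) = 37/630
Total weight = 9/140 + 37/630 = 31/252
P(Y=0 | obs) = 9/140 / 31/252 = 81/155
P(Y=1 | obs) = 37/630 / 31/252 = 74/155

P(Y=0) = 81/155, P(Y=1) = 74/155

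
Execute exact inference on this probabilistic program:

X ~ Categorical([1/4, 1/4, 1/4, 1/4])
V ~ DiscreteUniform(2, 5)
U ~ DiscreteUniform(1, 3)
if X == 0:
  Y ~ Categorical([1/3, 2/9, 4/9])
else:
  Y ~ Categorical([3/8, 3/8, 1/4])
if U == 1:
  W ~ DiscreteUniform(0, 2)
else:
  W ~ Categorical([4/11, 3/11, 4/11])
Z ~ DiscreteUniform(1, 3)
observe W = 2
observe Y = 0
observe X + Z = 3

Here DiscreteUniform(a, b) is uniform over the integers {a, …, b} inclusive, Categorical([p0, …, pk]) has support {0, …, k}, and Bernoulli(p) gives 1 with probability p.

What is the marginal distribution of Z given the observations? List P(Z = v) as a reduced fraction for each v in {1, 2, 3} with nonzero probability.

P(Z=1) = 9/26, P(Z=2) = 9/26, P(Z=3) = 4/13

Enumerate traces; 36 have nonzero weight after conditioning:
  (X=0, V=2, U=1, Y=0, W=2, Z=3) weight 1/1296
  (X=0, V=2, U=2, Y=0, W=2, Z=3) weight 1/1188
  (X=0, V=2, U=3, Y=0, W=2, Z=3) weight 1/1188
  (X=0, V=3, U=1, Y=0, W=2, Z=3) weight 1/1296
  (X=0, V=3, U=2, Y=0, W=2, Z=3) weight 1/1188
  (X=0, V=3, U=3, Y=0, W=2, Z=3) weight 1/1188
  (X=0, V=4, U=1, Y=0, W=2, Z=3) weight 1/1296
  (X=0, V=4, U=2, Y=0, W=2, Z=3) weight 1/1188
  (X=1, V=2, U=1, Y=0, W=2, Z=2) weight 1/1152
  (X=2, V=2, U=1, Y=0, W=2, Z=1) weight 1/1152
  … 26 more
Group by Z:
  weight(Z=1) = 35/3168
  weight(Z=2) = 35/3168
  weight(Z=3) = 35/3564
Total weight = 35/3168 + 35/3168 + 35/3564 = 455/14256
P(Z=1 | obs) = 35/3168 / 455/14256 = 9/26
P(Z=2 | obs) = 35/3168 / 455/14256 = 9/26
P(Z=3 | obs) = 35/3564 / 455/14256 = 4/13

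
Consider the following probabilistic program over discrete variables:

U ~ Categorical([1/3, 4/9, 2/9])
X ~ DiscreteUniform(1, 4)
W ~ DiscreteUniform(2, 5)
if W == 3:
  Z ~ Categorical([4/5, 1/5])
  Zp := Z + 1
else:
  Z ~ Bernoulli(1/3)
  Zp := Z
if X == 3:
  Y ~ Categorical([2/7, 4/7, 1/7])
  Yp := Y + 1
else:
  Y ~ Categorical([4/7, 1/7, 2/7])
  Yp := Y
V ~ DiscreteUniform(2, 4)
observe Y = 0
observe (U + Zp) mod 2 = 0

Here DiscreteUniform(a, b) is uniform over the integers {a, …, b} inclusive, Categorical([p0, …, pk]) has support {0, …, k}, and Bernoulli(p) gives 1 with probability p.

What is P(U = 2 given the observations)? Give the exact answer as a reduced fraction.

Enumerate traces; 144 have nonzero weight after conditioning:
  (U=0, X=1, W=2, Z=0, Y=0, V=2) weight 1/378
  (U=0, X=1, W=2, Z=0, Y=0, V=3) weight 1/378
  (U=0, X=1, W=2, Z=0, Y=0, V=4) weight 1/378
  (U=0, X=1, W=3, Z=1, Y=0, V=2) weight 1/1260
  (U=0, X=1, W=3, Z=1, Y=0, V=3) weight 1/1260
  (U=0, X=1, W=3, Z=1, Y=0, V=4) weight 1/1260
  (U=0, X=1, W=4, Z=0, Y=0, V=2) weight 1/378
  (U=0, X=1, W=4, Z=0, Y=0, V=3) weight 1/378
  (U=1, X=1, W=2, Z=1, Y=0, V=2) weight 1/567
  (U=2, X=1, W=2, Z=0, Y=0, V=2) weight 1/567
  … 134 more
Group by U:
  weight(U=0) = 11/120
  weight(U=1) = 1/10
  weight(U=2) = 11/180
Total weight = 11/120 + 1/10 + 11/180 = 91/360
P(U=0 | obs) = 11/120 / 91/360 = 33/91
P(U=1 | obs) = 1/10 / 91/360 = 36/91
P(U=2 | obs) = 11/180 / 91/360 = 22/91

P(U = 2 | obs) = 22/91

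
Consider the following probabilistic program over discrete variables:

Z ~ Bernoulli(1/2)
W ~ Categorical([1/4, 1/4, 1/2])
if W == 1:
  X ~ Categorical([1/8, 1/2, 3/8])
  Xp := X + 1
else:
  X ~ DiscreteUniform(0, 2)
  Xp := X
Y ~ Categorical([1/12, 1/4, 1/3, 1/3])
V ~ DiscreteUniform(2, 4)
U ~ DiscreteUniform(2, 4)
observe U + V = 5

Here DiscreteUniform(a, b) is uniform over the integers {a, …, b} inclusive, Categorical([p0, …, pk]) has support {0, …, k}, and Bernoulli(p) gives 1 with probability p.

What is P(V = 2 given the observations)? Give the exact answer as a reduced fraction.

Enumerate traces; 144 have nonzero weight after conditioning:
  (Z=0, W=0, X=0, Y=0, V=2, U=3) weight 1/2592
  (Z=0, W=0, X=0, Y=0, V=3, U=2) weight 1/2592
  (Z=0, W=0, X=0, Y=1, V=2, U=3) weight 1/864
  (Z=0, W=0, X=0, Y=1, V=3, U=2) weight 1/864
  (Z=0, W=0, X=0, Y=2, V=2, U=3) weight 1/648
  (Z=0, W=0, X=0, Y=2, V=3, U=2) weight 1/648
  (Z=0, W=0, X=0, Y=3, V=2, U=3) weight 1/648
  (Z=0, W=0, X=0, Y=3, V=3, U=2) weight 1/648
  … 136 more
Group by V:
  weight(V=2) = 1/9
  weight(V=3) = 1/9
Total weight = 1/9 + 1/9 = 2/9
P(V=2 | obs) = 1/9 / 2/9 = 1/2
P(V=3 | obs) = 1/9 / 2/9 = 1/2

P(V = 2 | obs) = 1/2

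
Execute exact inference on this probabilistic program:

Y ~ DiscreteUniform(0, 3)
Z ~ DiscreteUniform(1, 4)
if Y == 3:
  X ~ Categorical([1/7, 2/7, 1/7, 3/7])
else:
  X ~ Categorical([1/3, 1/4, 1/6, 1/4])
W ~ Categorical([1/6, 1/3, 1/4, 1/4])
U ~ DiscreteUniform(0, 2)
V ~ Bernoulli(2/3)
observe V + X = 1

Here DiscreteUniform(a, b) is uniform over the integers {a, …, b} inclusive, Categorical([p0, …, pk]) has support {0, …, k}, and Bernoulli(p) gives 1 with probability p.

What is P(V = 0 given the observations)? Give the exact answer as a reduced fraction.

Enumerate traces; 384 have nonzero weight after conditioning:
  (Y=0, Z=1, X=0, W=0, U=0, V=1) weight 1/1296
  (Y=0, Z=1, X=0, W=0, U=1, V=1) weight 1/1296
  (Y=0, Z=1, X=0, W=0, U=2, V=1) weight 1/1296
  (Y=0, Z=1, X=0, W=1, U=0, V=1) weight 1/648
  (Y=0, Z=1, X=0, W=1, U=1, V=1) weight 1/648
  (Y=0, Z=1, X=0, W=1, U=2, V=1) weight 1/648
  (Y=0, Z=1, X=0, W=2, U=0, V=1) weight 1/864
  (Y=0, Z=1, X=0, W=2, U=1, V=1) weight 1/864
  (Y=0, Z=1, X=1, W=0, U=0, V=0) weight 1/3456
  … 375 more
Group by V:
  weight(V=0) = 29/336
  weight(V=1) = 4/21
Total weight = 29/336 + 4/21 = 31/112
P(V=0 | obs) = 29/336 / 31/112 = 29/93
P(V=1 | obs) = 4/21 / 31/112 = 64/93

P(V = 0 | obs) = 29/93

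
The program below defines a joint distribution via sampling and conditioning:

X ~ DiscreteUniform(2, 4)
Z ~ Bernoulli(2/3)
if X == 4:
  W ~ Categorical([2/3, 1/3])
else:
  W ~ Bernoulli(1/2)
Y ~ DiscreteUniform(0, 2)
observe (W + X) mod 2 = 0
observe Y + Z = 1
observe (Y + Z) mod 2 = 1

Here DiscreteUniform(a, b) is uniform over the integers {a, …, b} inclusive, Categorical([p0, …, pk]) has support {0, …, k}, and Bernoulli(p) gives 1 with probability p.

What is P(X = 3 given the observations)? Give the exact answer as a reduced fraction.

P(X = 3 | obs) = 3/10

Enumerate traces; 6 have nonzero weight after conditioning:
  (X=2, Z=0, W=0, Y=1) weight 1/54
  (X=2, Z=1, W=0, Y=0) weight 1/27
  (X=3, Z=0, W=1, Y=1) weight 1/54
  (X=3, Z=1, W=1, Y=0) weight 1/27
  (X=4, Z=0, W=0, Y=1) weight 2/81
  (X=4, Z=1, W=0, Y=0) weight 4/81
Group by X:
  weight(X=2) = 1/18
  weight(X=3) = 1/18
  weight(X=4) = 2/27
Total weight = 1/18 + 1/18 + 2/27 = 5/27
P(X=2 | obs) = 1/18 / 5/27 = 3/10
P(X=3 | obs) = 1/18 / 5/27 = 3/10
P(X=4 | obs) = 2/27 / 5/27 = 2/5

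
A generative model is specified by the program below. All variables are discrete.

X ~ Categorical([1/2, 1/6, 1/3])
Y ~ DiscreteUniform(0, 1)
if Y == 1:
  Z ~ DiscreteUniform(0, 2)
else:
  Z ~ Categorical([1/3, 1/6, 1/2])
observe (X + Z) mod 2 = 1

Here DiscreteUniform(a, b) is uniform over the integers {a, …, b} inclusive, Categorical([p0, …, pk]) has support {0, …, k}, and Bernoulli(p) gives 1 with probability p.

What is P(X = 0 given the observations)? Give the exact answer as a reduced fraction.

Enumerate traces; 8 have nonzero weight after conditioning:
  (X=0, Y=0, Z=1) weight 1/24
  (X=0, Y=1, Z=1) weight 1/12
  (X=1, Y=0, Z=0) weight 1/36
  (X=1, Y=0, Z=2) weight 1/24
  (X=1, Y=1, Z=0) weight 1/36
  (X=1, Y=1, Z=2) weight 1/36
  (X=2, Y=0, Z=1) weight 1/36
  (X=2, Y=1, Z=1) weight 1/18
Group by X:
  weight(X=0) = 1/8
  weight(X=1) = 1/8
  weight(X=2) = 1/12
Total weight = 1/8 + 1/8 + 1/12 = 1/3
P(X=0 | obs) = 1/8 / 1/3 = 3/8
P(X=1 | obs) = 1/8 / 1/3 = 3/8
P(X=2 | obs) = 1/12 / 1/3 = 1/4

P(X = 0 | obs) = 3/8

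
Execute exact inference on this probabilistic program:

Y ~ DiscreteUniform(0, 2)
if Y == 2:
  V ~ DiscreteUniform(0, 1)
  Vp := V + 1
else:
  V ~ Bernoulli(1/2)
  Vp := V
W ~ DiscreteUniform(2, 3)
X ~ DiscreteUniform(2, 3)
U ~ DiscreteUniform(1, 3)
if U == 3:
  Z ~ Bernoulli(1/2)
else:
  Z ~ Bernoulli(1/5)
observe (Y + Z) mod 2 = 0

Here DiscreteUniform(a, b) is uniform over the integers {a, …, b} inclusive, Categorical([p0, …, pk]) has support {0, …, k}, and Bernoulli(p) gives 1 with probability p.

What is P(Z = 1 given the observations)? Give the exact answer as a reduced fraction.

Enumerate traces; 72 have nonzero weight after conditioning:
  (Y=0, V=0, W=2, X=2, U=1, Z=0) weight 1/90
  (Y=0, V=0, W=2, X=2, U=2, Z=0) weight 1/90
  (Y=0, V=0, W=2, X=2, U=3, Z=0) weight 1/144
  (Y=0, V=0, W=2, X=3, U=1, Z=0) weight 1/90
  (Y=0, V=0, W=2, X=3, U=2, Z=0) weight 1/90
  (Y=0, V=0, W=2, X=3, U=3, Z=0) weight 1/144
  (Y=0, V=0, W=3, X=2, U=1, Z=0) weight 1/90
  (Y=0, V=0, W=3, X=2, U=2, Z=0) weight 1/90
  (Y=1, V=0, W=2, X=2, U=1, Z=1) weight 1/360
  … 63 more
Group by Z:
  weight(Z=0) = 7/15
  weight(Z=1) = 1/10
Total weight = 7/15 + 1/10 = 17/30
P(Z=0 | obs) = 7/15 / 17/30 = 14/17
P(Z=1 | obs) = 1/10 / 17/30 = 3/17

P(Z = 1 | obs) = 3/17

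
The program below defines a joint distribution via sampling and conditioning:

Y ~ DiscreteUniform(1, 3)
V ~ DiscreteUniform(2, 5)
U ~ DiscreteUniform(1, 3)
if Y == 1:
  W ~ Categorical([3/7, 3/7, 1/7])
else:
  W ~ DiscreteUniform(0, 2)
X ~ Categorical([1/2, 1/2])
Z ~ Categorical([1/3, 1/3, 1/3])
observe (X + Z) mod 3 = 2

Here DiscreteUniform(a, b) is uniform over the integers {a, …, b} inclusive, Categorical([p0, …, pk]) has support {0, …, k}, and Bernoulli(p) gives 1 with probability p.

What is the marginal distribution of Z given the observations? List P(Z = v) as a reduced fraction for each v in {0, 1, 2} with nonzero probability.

P(Z=1) = 1/2, P(Z=2) = 1/2

Enumerate traces; 216 have nonzero weight after conditioning:
  (Y=1, V=2, U=1, W=0, X=0, Z=2) weight 1/504
  (Y=1, V=2, U=1, W=0, X=1, Z=1) weight 1/504
  (Y=1, V=2, U=1, W=1, X=0, Z=2) weight 1/504
  (Y=1, V=2, U=1, W=1, X=1, Z=1) weight 1/504
  (Y=1, V=2, U=1, W=2, X=0, Z=2) weight 1/1512
  (Y=1, V=2, U=1, W=2, X=1, Z=1) weight 1/1512
  (Y=1, V=2, U=2, W=0, X=0, Z=2) weight 1/504
  (Y=1, V=2, U=2, W=0, X=1, Z=1) weight 1/504
  … 208 more
Group by Z:
  weight(Z=1) = 1/6
  weight(Z=2) = 1/6
Total weight = 1/6 + 1/6 = 1/3
P(Z=1 | obs) = 1/6 / 1/3 = 1/2
P(Z=2 | obs) = 1/6 / 1/3 = 1/2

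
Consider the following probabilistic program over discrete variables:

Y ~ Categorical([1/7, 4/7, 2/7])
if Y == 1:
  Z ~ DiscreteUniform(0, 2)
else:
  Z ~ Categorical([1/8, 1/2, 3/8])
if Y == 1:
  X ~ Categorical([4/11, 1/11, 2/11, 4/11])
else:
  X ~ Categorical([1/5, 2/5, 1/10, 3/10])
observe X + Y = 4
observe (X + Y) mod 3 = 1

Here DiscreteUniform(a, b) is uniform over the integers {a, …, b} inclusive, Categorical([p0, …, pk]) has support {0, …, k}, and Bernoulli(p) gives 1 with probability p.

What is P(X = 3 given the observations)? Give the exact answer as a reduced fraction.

P(X = 3 | obs) = 80/91

Enumerate traces; 6 have nonzero weight after conditioning:
  (Y=1, Z=0, X=3) weight 16/231
  (Y=1, Z=1, X=3) weight 16/231
  (Y=1, Z=2, X=3) weight 16/231
  (Y=2, Z=0, X=2) weight 1/280
  (Y=2, Z=1, X=2) weight 1/70
  (Y=2, Z=2, X=2) weight 3/280
Group by X:
  weight(X=2) = 1/35
  weight(X=3) = 16/77
Total weight = 1/35 + 16/77 = 13/55
P(X=2 | obs) = 1/35 / 13/55 = 11/91
P(X=3 | obs) = 16/77 / 13/55 = 80/91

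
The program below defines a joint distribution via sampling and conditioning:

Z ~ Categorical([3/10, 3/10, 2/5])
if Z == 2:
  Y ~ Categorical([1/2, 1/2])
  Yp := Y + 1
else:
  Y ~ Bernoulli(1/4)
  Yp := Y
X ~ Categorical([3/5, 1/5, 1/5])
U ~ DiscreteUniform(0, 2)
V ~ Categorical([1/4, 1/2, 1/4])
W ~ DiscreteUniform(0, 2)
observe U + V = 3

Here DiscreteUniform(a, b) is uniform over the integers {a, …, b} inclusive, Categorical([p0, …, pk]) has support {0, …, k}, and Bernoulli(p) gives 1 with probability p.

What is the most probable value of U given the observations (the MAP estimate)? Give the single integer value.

Enumerate traces; 108 have nonzero weight after conditioning:
  (Z=0, Y=0, X=0, U=1, V=2, W=0) weight 3/800
  (Z=0, Y=0, X=0, U=1, V=2, W=1) weight 3/800
  (Z=0, Y=0, X=0, U=1, V=2, W=2) weight 3/800
  (Z=0, Y=0, X=0, U=2, V=1, W=0) weight 3/400
  (Z=0, Y=0, X=0, U=2, V=1, W=1) weight 3/400
  (Z=0, Y=0, X=0, U=2, V=1, W=2) weight 3/400
  (Z=0, Y=0, X=1, U=1, V=2, W=0) weight 1/800
  (Z=0, Y=0, X=1, U=1, V=2, W=1) weight 1/800
  … 100 more
Group by U:
  weight(U=1) = 1/12
  weight(U=2) = 1/6
Total weight = 1/12 + 1/6 = 1/4
P(U=1 | obs) = 1/12 / 1/4 = 1/3
P(U=2 | obs) = 1/6 / 1/4 = 2/3
argmax = 2

argmax_v P(U = v | obs) = 2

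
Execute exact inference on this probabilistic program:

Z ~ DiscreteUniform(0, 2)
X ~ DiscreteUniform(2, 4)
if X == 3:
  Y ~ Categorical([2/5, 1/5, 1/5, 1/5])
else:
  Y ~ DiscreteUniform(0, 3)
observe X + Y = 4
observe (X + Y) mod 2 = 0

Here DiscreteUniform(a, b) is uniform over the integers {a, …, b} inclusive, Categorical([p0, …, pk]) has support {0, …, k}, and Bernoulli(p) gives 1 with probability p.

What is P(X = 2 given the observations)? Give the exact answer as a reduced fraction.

P(X = 2 | obs) = 5/14

Enumerate traces; 9 have nonzero weight after conditioning:
  (Z=0, X=2, Y=2) weight 1/36
  (Z=0, X=3, Y=1) weight 1/45
  (Z=0, X=4, Y=0) weight 1/36
  (Z=1, X=2, Y=2) weight 1/36
  (Z=1, X=3, Y=1) weight 1/45
  (Z=1, X=4, Y=0) weight 1/36
  (Z=2, X=2, Y=2) weight 1/36
  (Z=2, X=3, Y=1) weight 1/45
  … 1 more
Group by X:
  weight(X=2) = 1/12
  weight(X=3) = 1/15
  weight(X=4) = 1/12
Total weight = 1/12 + 1/15 + 1/12 = 7/30
P(X=2 | obs) = 1/12 / 7/30 = 5/14
P(X=3 | obs) = 1/15 / 7/30 = 2/7
P(X=4 | obs) = 1/12 / 7/30 = 5/14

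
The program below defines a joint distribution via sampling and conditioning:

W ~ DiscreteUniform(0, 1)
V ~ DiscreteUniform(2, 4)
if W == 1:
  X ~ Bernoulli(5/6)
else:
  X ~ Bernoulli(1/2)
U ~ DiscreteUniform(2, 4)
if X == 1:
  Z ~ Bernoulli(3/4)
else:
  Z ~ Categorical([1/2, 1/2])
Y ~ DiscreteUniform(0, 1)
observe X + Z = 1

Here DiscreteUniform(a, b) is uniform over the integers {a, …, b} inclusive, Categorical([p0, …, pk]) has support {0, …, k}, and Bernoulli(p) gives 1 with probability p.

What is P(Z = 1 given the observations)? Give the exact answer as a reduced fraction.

Enumerate traces; 72 have nonzero weight after conditioning:
  (W=0, V=2, X=0, U=2, Z=1, Y=0) weight 1/144
  (W=0, V=2, X=0, U=2, Z=1, Y=1) weight 1/144
  (W=0, V=2, X=0, U=3, Z=1, Y=0) weight 1/144
  (W=0, V=2, X=0, U=3, Z=1, Y=1) weight 1/144
  (W=0, V=2, X=0, U=4, Z=1, Y=0) weight 1/144
  (W=0, V=2, X=0, U=4, Z=1, Y=1) weight 1/144
  (W=0, V=2, X=1, U=2, Z=0, Y=0) weight 1/288
  (W=0, V=2, X=1, U=2, Z=0, Y=1) weight 1/288
  … 64 more
Group by Z:
  weight(Z=0) = 1/6
  weight(Z=1) = 1/6
Total weight = 1/6 + 1/6 = 1/3
P(Z=0 | obs) = 1/6 / 1/3 = 1/2
P(Z=1 | obs) = 1/6 / 1/3 = 1/2

P(Z = 1 | obs) = 1/2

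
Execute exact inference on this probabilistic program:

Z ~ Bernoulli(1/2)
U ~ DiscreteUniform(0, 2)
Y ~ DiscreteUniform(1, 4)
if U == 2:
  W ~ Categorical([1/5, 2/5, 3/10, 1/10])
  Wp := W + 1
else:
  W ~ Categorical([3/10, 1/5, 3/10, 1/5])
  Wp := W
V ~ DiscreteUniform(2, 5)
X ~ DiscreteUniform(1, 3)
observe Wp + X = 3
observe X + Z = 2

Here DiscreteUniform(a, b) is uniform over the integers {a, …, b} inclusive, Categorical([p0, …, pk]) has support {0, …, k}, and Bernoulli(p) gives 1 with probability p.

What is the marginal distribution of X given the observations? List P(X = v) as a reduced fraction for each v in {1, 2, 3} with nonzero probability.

P(X=1) = 5/8, P(X=2) = 3/8

Enumerate traces; 96 have nonzero weight after conditioning:
  (Z=0, U=0, Y=1, W=1, V=2, X=2) weight 1/1440
  (Z=0, U=0, Y=1, W=1, V=3, X=2) weight 1/1440
  (Z=0, U=0, Y=1, W=1, V=4, X=2) weight 1/1440
  (Z=0, U=0, Y=1, W=1, V=5, X=2) weight 1/1440
  (Z=0, U=0, Y=2, W=1, V=2, X=2) weight 1/1440
  (Z=0, U=0, Y=2, W=1, V=3, X=2) weight 1/1440
  (Z=0, U=0, Y=2, W=1, V=4, X=2) weight 1/1440
  (Z=0, U=0, Y=2, W=1, V=5, X=2) weight 1/1440
  (Z=1, U=0, Y=1, W=2, V=2, X=1) weight 1/960
  … 87 more
Group by X:
  weight(X=1) = 1/18
  weight(X=2) = 1/30
Total weight = 1/18 + 1/30 = 4/45
P(X=1 | obs) = 1/18 / 4/45 = 5/8
P(X=2 | obs) = 1/30 / 4/45 = 3/8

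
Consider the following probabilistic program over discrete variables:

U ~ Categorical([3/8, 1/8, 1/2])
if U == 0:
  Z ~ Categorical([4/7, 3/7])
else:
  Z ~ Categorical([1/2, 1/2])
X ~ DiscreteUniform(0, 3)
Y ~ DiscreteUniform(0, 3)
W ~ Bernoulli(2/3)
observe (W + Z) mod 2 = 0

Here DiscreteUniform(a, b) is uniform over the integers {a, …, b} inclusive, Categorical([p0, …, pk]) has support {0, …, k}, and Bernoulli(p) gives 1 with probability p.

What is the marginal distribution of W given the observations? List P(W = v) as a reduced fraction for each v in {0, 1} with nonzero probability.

P(W=0) = 59/165, P(W=1) = 106/165

Enumerate traces; 96 have nonzero weight after conditioning:
  (U=0, Z=0, X=0, Y=0, W=0) weight 1/224
  (U=0, Z=0, X=0, Y=1, W=0) weight 1/224
  (U=0, Z=0, X=0, Y=2, W=0) weight 1/224
  (U=0, Z=0, X=0, Y=3, W=0) weight 1/224
  (U=0, Z=0, X=1, Y=0, W=0) weight 1/224
  (U=0, Z=0, X=1, Y=1, W=0) weight 1/224
  (U=0, Z=0, X=1, Y=2, W=0) weight 1/224
  (U=0, Z=0, X=1, Y=3, W=0) weight 1/224
  (U=0, Z=1, X=0, Y=0, W=1) weight 3/448
  … 87 more
Group by W:
  weight(W=0) = 59/336
  weight(W=1) = 53/168
Total weight = 59/336 + 53/168 = 55/112
P(W=0 | obs) = 59/336 / 55/112 = 59/165
P(W=1 | obs) = 53/168 / 55/112 = 106/165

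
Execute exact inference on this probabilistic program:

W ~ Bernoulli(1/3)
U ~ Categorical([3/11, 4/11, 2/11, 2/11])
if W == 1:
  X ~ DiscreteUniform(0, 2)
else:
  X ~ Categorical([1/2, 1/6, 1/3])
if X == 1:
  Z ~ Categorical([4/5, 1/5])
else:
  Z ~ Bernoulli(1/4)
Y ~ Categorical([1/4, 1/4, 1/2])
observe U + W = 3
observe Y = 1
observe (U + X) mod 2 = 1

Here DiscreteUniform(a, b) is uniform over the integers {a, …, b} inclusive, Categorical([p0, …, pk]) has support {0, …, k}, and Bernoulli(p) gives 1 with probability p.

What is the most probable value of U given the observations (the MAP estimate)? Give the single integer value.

Enumerate traces; 6 have nonzero weight after conditioning:
  (W=0, U=3, X=0, Z=0, Y=1) weight 1/88
  (W=0, U=3, X=0, Z=1, Y=1) weight 1/264
  (W=0, U=3, X=2, Z=0, Y=1) weight 1/132
  (W=0, U=3, X=2, Z=1, Y=1) weight 1/396
  (W=1, U=2, X=1, Z=0, Y=1) weight 2/495
  (W=1, U=2, X=1, Z=1, Y=1) weight 1/990
Group by U:
  weight(U=2) = 1/198
  weight(U=3) = 5/198
Total weight = 1/198 + 5/198 = 1/33
P(U=2 | obs) = 1/198 / 1/33 = 1/6
P(U=3 | obs) = 5/198 / 1/33 = 5/6
argmax = 3

argmax_v P(U = v | obs) = 3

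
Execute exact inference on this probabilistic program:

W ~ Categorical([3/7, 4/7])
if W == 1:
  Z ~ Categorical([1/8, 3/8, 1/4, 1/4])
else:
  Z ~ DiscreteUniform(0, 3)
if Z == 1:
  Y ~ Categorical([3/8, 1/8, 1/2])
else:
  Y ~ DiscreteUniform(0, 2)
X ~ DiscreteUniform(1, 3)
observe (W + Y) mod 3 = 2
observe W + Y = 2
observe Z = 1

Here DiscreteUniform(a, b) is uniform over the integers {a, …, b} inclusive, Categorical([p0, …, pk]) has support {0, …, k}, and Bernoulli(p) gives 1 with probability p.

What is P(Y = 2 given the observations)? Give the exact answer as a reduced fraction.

Enumerate traces; 6 have nonzero weight after conditioning:
  (W=0, Z=1, Y=2, X=1) weight 1/56
  (W=0, Z=1, Y=2, X=2) weight 1/56
  (W=0, Z=1, Y=2, X=3) weight 1/56
  (W=1, Z=1, Y=1, X=1) weight 1/112
  (W=1, Z=1, Y=1, X=2) weight 1/112
  (W=1, Z=1, Y=1, X=3) weight 1/112
Group by Y:
  weight(Y=1) = 3/112
  weight(Y=2) = 3/56
Total weight = 3/112 + 3/56 = 9/112
P(Y=1 | obs) = 3/112 / 9/112 = 1/3
P(Y=2 | obs) = 3/56 / 9/112 = 2/3

P(Y = 2 | obs) = 2/3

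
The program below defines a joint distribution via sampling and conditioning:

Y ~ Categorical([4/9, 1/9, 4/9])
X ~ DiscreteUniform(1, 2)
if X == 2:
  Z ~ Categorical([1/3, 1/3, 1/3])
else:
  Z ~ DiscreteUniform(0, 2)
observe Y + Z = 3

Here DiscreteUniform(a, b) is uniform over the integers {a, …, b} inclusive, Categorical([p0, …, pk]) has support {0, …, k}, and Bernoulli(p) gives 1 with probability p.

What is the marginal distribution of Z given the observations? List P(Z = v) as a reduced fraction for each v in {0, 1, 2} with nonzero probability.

Enumerate traces; 4 have nonzero weight after conditioning:
  (Y=1, X=1, Z=2) weight 1/54
  (Y=1, X=2, Z=2) weight 1/54
  (Y=2, X=1, Z=1) weight 2/27
  (Y=2, X=2, Z=1) weight 2/27
Group by Z:
  weight(Z=1) = 4/27
  weight(Z=2) = 1/27
Total weight = 4/27 + 1/27 = 5/27
P(Z=1 | obs) = 4/27 / 5/27 = 4/5
P(Z=2 | obs) = 1/27 / 5/27 = 1/5

P(Z=1) = 4/5, P(Z=2) = 1/5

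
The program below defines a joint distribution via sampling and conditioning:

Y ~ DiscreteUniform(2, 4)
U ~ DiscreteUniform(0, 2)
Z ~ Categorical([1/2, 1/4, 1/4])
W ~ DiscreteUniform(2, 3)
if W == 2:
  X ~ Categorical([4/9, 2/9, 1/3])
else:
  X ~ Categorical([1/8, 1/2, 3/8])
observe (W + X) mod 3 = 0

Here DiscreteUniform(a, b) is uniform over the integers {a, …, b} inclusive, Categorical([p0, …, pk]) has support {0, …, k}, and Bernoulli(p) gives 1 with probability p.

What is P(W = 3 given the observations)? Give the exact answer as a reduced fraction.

Enumerate traces; 54 have nonzero weight after conditioning:
  (Y=2, U=0, Z=0, W=2, X=1) weight 1/162
  (Y=2, U=0, Z=0, W=3, X=0) weight 1/288
  (Y=2, U=0, Z=1, W=2, X=1) weight 1/324
  (Y=2, U=0, Z=1, W=3, X=0) weight 1/576
  (Y=2, U=0, Z=2, W=2, X=1) weight 1/324
  (Y=2, U=0, Z=2, W=3, X=0) weight 1/576
  (Y=2, U=1, Z=0, W=2, X=1) weight 1/162
  (Y=2, U=1, Z=0, W=3, X=0) weight 1/288
  … 46 more
Group by W:
  weight(W=2) = 1/9
  weight(W=3) = 1/16
Total weight = 1/9 + 1/16 = 25/144
P(W=2 | obs) = 1/9 / 25/144 = 16/25
P(W=3 | obs) = 1/16 / 25/144 = 9/25

P(W = 3 | obs) = 9/25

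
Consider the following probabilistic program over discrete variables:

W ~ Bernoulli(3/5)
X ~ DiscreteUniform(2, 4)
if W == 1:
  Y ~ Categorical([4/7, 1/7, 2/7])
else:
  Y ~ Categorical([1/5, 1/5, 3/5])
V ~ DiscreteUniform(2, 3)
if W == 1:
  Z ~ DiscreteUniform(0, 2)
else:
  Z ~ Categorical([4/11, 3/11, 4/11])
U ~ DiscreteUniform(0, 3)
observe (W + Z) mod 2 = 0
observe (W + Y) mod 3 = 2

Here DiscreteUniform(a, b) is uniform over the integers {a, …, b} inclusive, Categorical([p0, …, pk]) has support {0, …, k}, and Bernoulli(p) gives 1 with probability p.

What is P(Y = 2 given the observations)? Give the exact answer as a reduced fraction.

P(Y = 2 | obs) = 336/391

Enumerate traces; 72 have nonzero weight after conditioning:
  (W=0, X=2, Y=2, V=2, Z=0, U=0) weight 1/275
  (W=0, X=2, Y=2, V=2, Z=0, U=1) weight 1/275
  (W=0, X=2, Y=2, V=2, Z=0, U=2) weight 1/275
  (W=0, X=2, Y=2, V=2, Z=0, U=3) weight 1/275
  (W=0, X=2, Y=2, V=2, Z=2, U=0) weight 1/275
  (W=0, X=2, Y=2, V=2, Z=2, U=1) weight 1/275
  (W=0, X=2, Y=2, V=2, Z=2, U=2) weight 1/275
  (W=0, X=2, Y=2, V=2, Z=2, U=3) weight 1/275
  (W=1, X=2, Y=1, V=2, Z=1, U=0) weight 1/840
  … 63 more
Group by Y:
  weight(Y=1) = 1/35
  weight(Y=2) = 48/275
Total weight = 1/35 + 48/275 = 391/1925
P(Y=1 | obs) = 1/35 / 391/1925 = 55/391
P(Y=2 | obs) = 48/275 / 391/1925 = 336/391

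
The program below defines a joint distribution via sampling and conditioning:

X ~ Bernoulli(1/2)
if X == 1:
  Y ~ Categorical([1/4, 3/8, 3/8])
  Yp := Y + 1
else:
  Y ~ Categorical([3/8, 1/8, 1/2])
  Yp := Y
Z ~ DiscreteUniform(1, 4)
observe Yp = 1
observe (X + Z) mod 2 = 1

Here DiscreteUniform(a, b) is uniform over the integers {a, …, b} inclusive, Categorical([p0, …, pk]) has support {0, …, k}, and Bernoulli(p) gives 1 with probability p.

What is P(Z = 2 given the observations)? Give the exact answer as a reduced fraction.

P(Z = 2 | obs) = 1/3

Enumerate traces; 4 have nonzero weight after conditioning:
  (X=0, Y=1, Z=1) weight 1/64
  (X=0, Y=1, Z=3) weight 1/64
  (X=1, Y=0, Z=2) weight 1/32
  (X=1, Y=0, Z=4) weight 1/32
Group by Z:
  weight(Z=1) = 1/64
  weight(Z=2) = 1/32
  weight(Z=3) = 1/64
  weight(Z=4) = 1/32
Total weight = 1/64 + 1/32 + 1/64 + 1/32 = 3/32
P(Z=1 | obs) = 1/64 / 3/32 = 1/6
P(Z=2 | obs) = 1/32 / 3/32 = 1/3
P(Z=3 | obs) = 1/64 / 3/32 = 1/6
P(Z=4 | obs) = 1/32 / 3/32 = 1/3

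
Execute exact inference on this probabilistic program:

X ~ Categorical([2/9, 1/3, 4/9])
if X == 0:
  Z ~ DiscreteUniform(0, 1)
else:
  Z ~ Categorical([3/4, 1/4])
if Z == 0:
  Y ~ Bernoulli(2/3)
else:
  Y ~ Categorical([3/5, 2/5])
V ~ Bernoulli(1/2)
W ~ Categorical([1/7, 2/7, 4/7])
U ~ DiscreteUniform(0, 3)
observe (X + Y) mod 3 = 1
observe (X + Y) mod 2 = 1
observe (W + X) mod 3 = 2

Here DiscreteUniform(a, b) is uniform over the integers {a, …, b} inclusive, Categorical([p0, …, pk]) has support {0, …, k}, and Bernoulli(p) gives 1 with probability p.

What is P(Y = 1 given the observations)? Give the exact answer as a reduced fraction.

P(Y = 1 | obs) = 16/25

Enumerate traces; 32 have nonzero weight after conditioning:
  (X=0, Z=0, Y=1, V=0, W=2, U=0) weight 1/189
  (X=0, Z=0, Y=1, V=0, W=2, U=1) weight 1/189
  (X=0, Z=0, Y=1, V=0, W=2, U=2) weight 1/189
  (X=0, Z=0, Y=1, V=0, W=2, U=3) weight 1/189
  (X=0, Z=0, Y=1, V=1, W=2, U=0) weight 1/189
  (X=0, Z=0, Y=1, V=1, W=2, U=1) weight 1/189
  (X=0, Z=0, Y=1, V=1, W=2, U=2) weight 1/189
  (X=0, Z=0, Y=1, V=1, W=2, U=3) weight 1/189
  (X=1, Z=0, Y=0, V=0, W=1, U=0) weight 1/336
  … 23 more
Group by Y:
  weight(Y=0) = 4/105
  weight(Y=1) = 64/945
Total weight = 4/105 + 64/945 = 20/189
P(Y=0 | obs) = 4/105 / 20/189 = 9/25
P(Y=1 | obs) = 64/945 / 20/189 = 16/25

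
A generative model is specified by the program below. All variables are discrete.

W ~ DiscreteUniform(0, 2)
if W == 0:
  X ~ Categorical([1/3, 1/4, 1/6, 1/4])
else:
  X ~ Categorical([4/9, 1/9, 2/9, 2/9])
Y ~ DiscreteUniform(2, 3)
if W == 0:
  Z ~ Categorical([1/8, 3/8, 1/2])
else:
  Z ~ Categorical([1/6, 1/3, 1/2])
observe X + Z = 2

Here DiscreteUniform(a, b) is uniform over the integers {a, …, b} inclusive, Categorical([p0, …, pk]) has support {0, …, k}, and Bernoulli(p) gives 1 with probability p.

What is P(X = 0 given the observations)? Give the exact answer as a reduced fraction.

Enumerate traces; 18 have nonzero weight after conditioning:
  (W=0, X=0, Y=2, Z=2) weight 1/36
  (W=0, X=0, Y=3, Z=2) weight 1/36
  (W=0, X=1, Y=2, Z=1) weight 1/64
  (W=0, X=1, Y=3, Z=1) weight 1/64
  (W=0, X=2, Y=2, Z=0) weight 1/288
  (W=0, X=2, Y=3, Z=0) weight 1/288
  (W=1, X=0, Y=2, Z=2) weight 1/27
  (W=1, X=0, Y=3, Z=2) weight 1/27
  … 10 more
Group by X:
  weight(X=0) = 11/54
  weight(X=1) = 145/2592
  weight(X=2) = 41/1296
Total weight = 11/54 + 145/2592 + 41/1296 = 755/2592
P(X=0 | obs) = 11/54 / 755/2592 = 528/755
P(X=1 | obs) = 145/2592 / 755/2592 = 29/151
P(X=2 | obs) = 41/1296 / 755/2592 = 82/755

P(X = 0 | obs) = 528/755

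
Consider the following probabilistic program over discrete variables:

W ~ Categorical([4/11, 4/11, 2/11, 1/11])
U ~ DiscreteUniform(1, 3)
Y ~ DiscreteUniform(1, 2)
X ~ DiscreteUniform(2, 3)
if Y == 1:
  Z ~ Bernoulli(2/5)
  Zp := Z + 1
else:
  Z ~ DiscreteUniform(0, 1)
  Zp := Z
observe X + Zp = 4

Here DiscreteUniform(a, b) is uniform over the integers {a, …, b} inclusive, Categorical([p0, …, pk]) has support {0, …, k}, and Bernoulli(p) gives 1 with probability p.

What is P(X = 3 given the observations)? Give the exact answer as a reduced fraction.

Enumerate traces; 36 have nonzero weight after conditioning:
  (W=0, U=1, Y=1, X=2, Z=1) weight 2/165
  (W=0, U=1, Y=1, X=3, Z=0) weight 1/55
  (W=0, U=1, Y=2, X=3, Z=1) weight 1/66
  (W=0, U=2, Y=1, X=2, Z=1) weight 2/165
  (W=0, U=2, Y=1, X=3, Z=0) weight 1/55
  (W=0, U=2, Y=2, X=3, Z=1) weight 1/66
  (W=0, U=3, Y=1, X=2, Z=1) weight 2/165
  (W=0, U=3, Y=1, X=3, Z=0) weight 1/55
  … 28 more
Group by X:
  weight(X=2) = 1/10
  weight(X=3) = 11/40
Total weight = 1/10 + 11/40 = 3/8
P(X=2 | obs) = 1/10 / 3/8 = 4/15
P(X=3 | obs) = 11/40 / 3/8 = 11/15

P(X = 3 | obs) = 11/15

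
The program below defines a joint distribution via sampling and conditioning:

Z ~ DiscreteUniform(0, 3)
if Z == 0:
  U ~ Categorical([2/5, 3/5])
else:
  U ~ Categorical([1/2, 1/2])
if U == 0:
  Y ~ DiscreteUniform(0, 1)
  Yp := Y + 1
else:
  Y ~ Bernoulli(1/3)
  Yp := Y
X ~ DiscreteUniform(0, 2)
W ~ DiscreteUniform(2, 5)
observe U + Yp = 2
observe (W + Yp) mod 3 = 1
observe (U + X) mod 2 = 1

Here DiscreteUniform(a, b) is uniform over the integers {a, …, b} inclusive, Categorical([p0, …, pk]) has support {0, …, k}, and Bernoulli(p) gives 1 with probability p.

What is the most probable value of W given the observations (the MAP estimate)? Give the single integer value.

argmax_v P(W = v | obs) = 3

Enumerate traces; 16 have nonzero weight after conditioning:
  (Z=0, U=0, Y=1, X=1, W=2) weight 1/240
  (Z=0, U=0, Y=1, X=1, W=5) weight 1/240
  (Z=0, U=1, Y=1, X=0, W=3) weight 1/240
  (Z=0, U=1, Y=1, X=2, W=3) weight 1/240
  (Z=1, U=0, Y=1, X=1, W=2) weight 1/192
  (Z=1, U=0, Y=1, X=1, W=5) weight 1/192
  (Z=1, U=1, Y=1, X=0, W=3) weight 1/288
  (Z=1, U=1, Y=1, X=2, W=3) weight 1/288
  … 8 more
Group by W:
  weight(W=2) = 19/960
  weight(W=3) = 7/240
  weight(W=5) = 19/960
Total weight = 19/960 + 7/240 + 19/960 = 11/160
P(W=2 | obs) = 19/960 / 11/160 = 19/66
P(W=3 | obs) = 7/240 / 11/160 = 14/33
P(W=5 | obs) = 19/960 / 11/160 = 19/66
argmax = 3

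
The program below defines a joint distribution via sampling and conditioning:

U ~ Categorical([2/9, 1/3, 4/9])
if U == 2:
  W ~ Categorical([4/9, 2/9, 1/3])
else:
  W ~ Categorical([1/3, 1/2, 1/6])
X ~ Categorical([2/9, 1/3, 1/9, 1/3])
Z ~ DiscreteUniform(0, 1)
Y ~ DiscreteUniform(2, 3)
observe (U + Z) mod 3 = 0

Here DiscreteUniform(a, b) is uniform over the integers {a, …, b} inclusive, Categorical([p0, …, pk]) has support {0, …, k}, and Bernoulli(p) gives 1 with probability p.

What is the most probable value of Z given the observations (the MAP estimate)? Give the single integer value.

Enumerate traces; 48 have nonzero weight after conditioning:
  (U=0, W=0, X=0, Z=0, Y=2) weight 1/243
  (U=0, W=0, X=0, Z=0, Y=3) weight 1/243
  (U=0, W=0, X=1, Z=0, Y=2) weight 1/162
  (U=0, W=0, X=1, Z=0, Y=3) weight 1/162
  (U=0, W=0, X=2, Z=0, Y=2) weight 1/486
  (U=0, W=0, X=2, Z=0, Y=3) weight 1/486
  (U=0, W=0, X=3, Z=0, Y=2) weight 1/162
  (U=0, W=0, X=3, Z=0, Y=3) weight 1/162
  (U=2, W=0, X=0, Z=1, Y=2) weight 8/729
  … 39 more
Group by Z:
  weight(Z=0) = 1/9
  weight(Z=1) = 2/9
Total weight = 1/9 + 2/9 = 1/3
P(Z=0 | obs) = 1/9 / 1/3 = 1/3
P(Z=1 | obs) = 2/9 / 1/3 = 2/3
argmax = 1

argmax_v P(Z = v | obs) = 1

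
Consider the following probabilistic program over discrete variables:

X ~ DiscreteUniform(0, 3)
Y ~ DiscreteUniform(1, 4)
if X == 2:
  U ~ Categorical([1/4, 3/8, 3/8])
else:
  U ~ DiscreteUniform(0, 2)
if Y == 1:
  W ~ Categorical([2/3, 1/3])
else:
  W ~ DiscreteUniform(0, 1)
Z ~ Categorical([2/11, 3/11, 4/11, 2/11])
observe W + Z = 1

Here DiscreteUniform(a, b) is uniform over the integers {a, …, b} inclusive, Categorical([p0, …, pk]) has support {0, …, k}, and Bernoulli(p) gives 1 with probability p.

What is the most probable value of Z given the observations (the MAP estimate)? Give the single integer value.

Enumerate traces; 96 have nonzero weight after conditioning:
  (X=0, Y=1, U=0, W=0, Z=1) weight 1/264
  (X=0, Y=1, U=0, W=1, Z=0) weight 1/792
  (X=0, Y=1, U=1, W=0, Z=1) weight 1/264
  (X=0, Y=1, U=1, W=1, Z=0) weight 1/792
  (X=0, Y=1, U=2, W=0, Z=1) weight 1/264
  (X=0, Y=1, U=2, W=1, Z=0) weight 1/792
  (X=0, Y=2, U=0, W=0, Z=1) weight 1/352
  (X=0, Y=2, U=0, W=1, Z=0) weight 1/528
  … 88 more
Group by Z:
  weight(Z=0) = 1/12
  weight(Z=1) = 13/88
Total weight = 1/12 + 13/88 = 61/264
P(Z=0 | obs) = 1/12 / 61/264 = 22/61
P(Z=1 | obs) = 13/88 / 61/264 = 39/61
argmax = 1

argmax_v P(Z = v | obs) = 1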